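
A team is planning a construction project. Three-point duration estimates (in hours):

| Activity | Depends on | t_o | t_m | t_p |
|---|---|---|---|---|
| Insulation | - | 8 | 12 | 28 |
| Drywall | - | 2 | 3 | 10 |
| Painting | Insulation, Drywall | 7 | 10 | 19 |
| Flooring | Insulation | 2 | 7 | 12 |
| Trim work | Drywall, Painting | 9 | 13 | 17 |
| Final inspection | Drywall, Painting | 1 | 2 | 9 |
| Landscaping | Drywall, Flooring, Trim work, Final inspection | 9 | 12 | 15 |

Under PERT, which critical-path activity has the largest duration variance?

te_Insulation = (8 + 4·12 + 28)/6 = 84/6 = 14; σ²_Insulation = ((28−8)/6)² = 11.111
te_Drywall = (2 + 4·3 + 10)/6 = 24/6 = 4; σ²_Drywall = ((10−2)/6)² = 1.778
te_Painting = (7 + 4·10 + 19)/6 = 66/6 = 11; σ²_Painting = ((19−7)/6)² = 4.000
te_Flooring = (2 + 4·7 + 12)/6 = 42/6 = 7; σ²_Flooring = ((12−2)/6)² = 2.778
te_Trim work = (9 + 4·13 + 17)/6 = 78/6 = 13; σ²_Trim work = ((17−9)/6)² = 1.778
te_Final inspection = (1 + 4·2 + 9)/6 = 18/6 = 3; σ²_Final inspection = ((9−1)/6)² = 1.778
te_Landscaping = (9 + 4·12 + 15)/6 = 72/6 = 12; σ²_Landscaping = ((15−9)/6)² = 1.000

Forward pass:
ES_Insulation = 0; EF_Insulation = 14
ES_Drywall = 0; EF_Drywall = 4
ES_Painting = max(EF_Insulation=14, EF_Drywall=4) = 14; EF_Painting = 14+11 = 25
ES_Flooring = 14; EF_Flooring = 14+7 = 21
ES_Trim work = max(EF_Drywall=4, EF_Painting=25) = 25; EF_Trim work = 25+13 = 38
ES_Final inspection = max(EF_Drywall=4, EF_Painting=25) = 25; EF_Final inspection = 25+3 = 28
ES_Landscaping = max(EF_Drywall=4, EF_Flooring=21, EF_Trim work=38, EF_Final inspection=28) = 38; EF_Landscaping = 38+12 = 50
Expected project duration μ = 50 hours. Critical path: Insulation → Painting → Trim work → Landscaping.

Variances on critical path: σ²_Insulation=11.111, σ²_Painting=4.000, σ²_Trim work=1.778, σ²_Landscaping=1.000.
Largest is σ²_Insulation = 11.111.

Insulation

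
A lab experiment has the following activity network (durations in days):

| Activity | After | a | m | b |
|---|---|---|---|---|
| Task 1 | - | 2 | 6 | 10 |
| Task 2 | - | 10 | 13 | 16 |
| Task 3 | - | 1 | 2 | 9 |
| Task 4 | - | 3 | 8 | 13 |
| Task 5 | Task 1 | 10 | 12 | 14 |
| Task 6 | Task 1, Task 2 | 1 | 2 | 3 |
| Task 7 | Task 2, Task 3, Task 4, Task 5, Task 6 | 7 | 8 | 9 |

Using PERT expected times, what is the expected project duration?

te_Task 1 = (2 + 4·6 + 10)/6 = 36/6 = 6
te_Task 2 = (10 + 4·13 + 16)/6 = 78/6 = 13
te_Task 3 = (1 + 4·2 + 9)/6 = 18/6 = 3
te_Task 4 = (3 + 4·8 + 13)/6 = 48/6 = 8
te_Task 5 = (10 + 4·12 + 14)/6 = 72/6 = 12
te_Task 6 = (1 + 4·2 + 3)/6 = 12/6 = 2
te_Task 7 = (7 + 4·8 + 9)/6 = 48/6 = 8

Forward pass:
ES_Task 1 = 0; EF_Task 1 = 6
ES_Task 2 = 0; EF_Task 2 = 13
ES_Task 3 = 0; EF_Task 3 = 3
ES_Task 4 = 0; EF_Task 4 = 8
ES_Task 5 = 6; EF_Task 5 = 6+12 = 18
ES_Task 6 = max(EF_Task 1=6, EF_Task 2=13) = 13; EF_Task 6 = 13+2 = 15
ES_Task 7 = max(EF_Task 2=13, EF_Task 3=3, EF_Task 4=8, EF_Task 5=18, EF_Task 6=15) = 18; EF_Task 7 = 18+8 = 26
Expected project duration μ = 26 days. Critical path: Task 1 → Task 5 → Task 7.

26 days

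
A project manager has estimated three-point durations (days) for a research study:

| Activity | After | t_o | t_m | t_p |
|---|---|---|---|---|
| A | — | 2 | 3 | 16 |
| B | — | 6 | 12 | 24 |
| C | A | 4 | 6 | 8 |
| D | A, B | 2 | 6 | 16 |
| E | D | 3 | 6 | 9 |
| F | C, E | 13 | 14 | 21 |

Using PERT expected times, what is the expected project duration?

te_A = (2 + 4·3 + 16)/6 = 30/6 = 5
te_B = (6 + 4·12 + 24)/6 = 78/6 = 13
te_C = (4 + 4·6 + 8)/6 = 36/6 = 6
te_D = (2 + 4·6 + 16)/6 = 42/6 = 7
te_E = (3 + 4·6 + 9)/6 = 36/6 = 6
te_F = (13 + 4·14 + 21)/6 = 90/6 = 15

Forward pass:
ES_A = 0; EF_A = 5
ES_B = 0; EF_B = 13
ES_C = 5; EF_C = 5+6 = 11
ES_D = max(EF_A=5, EF_B=13) = 13; EF_D = 13+7 = 20
ES_E = 20; EF_E = 20+6 = 26
ES_F = max(EF_C=11, EF_E=26) = 26; EF_F = 26+15 = 41
Expected project duration μ = 41 days. Critical path: B → D → E → F.

41 days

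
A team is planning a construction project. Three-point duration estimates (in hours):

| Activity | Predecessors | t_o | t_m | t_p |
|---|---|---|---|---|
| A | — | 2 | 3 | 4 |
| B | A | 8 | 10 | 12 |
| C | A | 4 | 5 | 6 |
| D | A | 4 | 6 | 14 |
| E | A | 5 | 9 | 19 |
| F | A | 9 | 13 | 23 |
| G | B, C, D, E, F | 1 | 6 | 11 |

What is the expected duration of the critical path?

te_A = (2 + 4·3 + 4)/6 = 18/6 = 3
te_B = (8 + 4·10 + 12)/6 = 60/6 = 10
te_C = (4 + 4·5 + 6)/6 = 30/6 = 5
te_D = (4 + 4·6 + 14)/6 = 42/6 = 7
te_E = (5 + 4·9 + 19)/6 = 60/6 = 10
te_F = (9 + 4·13 + 23)/6 = 84/6 = 14
te_G = (1 + 4·6 + 11)/6 = 36/6 = 6

Forward pass:
ES_A = 0; EF_A = 3
ES_B = 3; EF_B = 3+10 = 13
ES_C = 3; EF_C = 3+5 = 8
ES_D = 3; EF_D = 3+7 = 10
ES_E = 3; EF_E = 3+10 = 13
ES_F = 3; EF_F = 3+14 = 17
ES_G = max(EF_B=13, EF_C=8, EF_D=10, EF_E=13, EF_F=17) = 17; EF_G = 17+6 = 23
Expected project duration μ = 23 hours. Critical path: A → F → G.

23 hours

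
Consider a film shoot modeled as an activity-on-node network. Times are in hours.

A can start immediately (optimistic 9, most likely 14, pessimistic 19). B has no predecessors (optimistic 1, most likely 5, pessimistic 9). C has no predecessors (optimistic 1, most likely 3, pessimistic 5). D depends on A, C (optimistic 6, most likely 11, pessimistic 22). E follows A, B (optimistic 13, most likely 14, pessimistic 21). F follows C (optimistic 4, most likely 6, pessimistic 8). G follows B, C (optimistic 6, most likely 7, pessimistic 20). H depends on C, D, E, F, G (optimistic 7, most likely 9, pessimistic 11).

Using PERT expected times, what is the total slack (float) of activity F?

20 hours

te_A = (9 + 4·14 + 19)/6 = 84/6 = 14
te_B = (1 + 4·5 + 9)/6 = 30/6 = 5
te_C = (1 + 4·3 + 5)/6 = 18/6 = 3
te_D = (6 + 4·11 + 22)/6 = 72/6 = 12
te_E = (13 + 4·14 + 21)/6 = 90/6 = 15
te_F = (4 + 4·6 + 8)/6 = 36/6 = 6
te_G = (6 + 4·7 + 20)/6 = 54/6 = 9
te_H = (7 + 4·9 + 11)/6 = 54/6 = 9

Forward pass:
ES_A = 0; EF_A = 14
ES_B = 0; EF_B = 5
ES_C = 0; EF_C = 3
ES_D = max(EF_A=14, EF_C=3) = 14; EF_D = 14+12 = 26
ES_E = max(EF_A=14, EF_B=5) = 14; EF_E = 14+15 = 29
ES_F = 3; EF_F = 3+6 = 9
ES_G = max(EF_B=5, EF_C=3) = 5; EF_G = 5+9 = 14
ES_H = max(EF_C=3, EF_D=26, EF_E=29, EF_F=9, EF_G=14) = 29; EF_H = 29+9 = 38
Expected project duration μ = 38 hours. Critical path: A → E → H.

Backward pass:
LF_H = 38; LS_H = 38−9 = 29
LF_G = LS_H = 29; LS_G = 29−9 = 20
LF_F = LS_H = 29; LS_F = 29−6 = 23
LF_E = LS_H = 29; LS_E = 29−15 = 14
LF_D = LS_H = 29; LS_D = 29−12 = 17
LF_C = min(LS_D=17, LS_F=23, LS_G=20, LS_H=29) = 17; LS_C = 17−3 = 14
LF_B = min(LS_E=14, LS_G=20) = 14; LS_B = 14−5 = 9
LF_A = min(LS_D=17, LS_E=14) = 14; LS_A = 14−14 = 0
Slack_F = LS_F − ES_F = 23 − 3 = 20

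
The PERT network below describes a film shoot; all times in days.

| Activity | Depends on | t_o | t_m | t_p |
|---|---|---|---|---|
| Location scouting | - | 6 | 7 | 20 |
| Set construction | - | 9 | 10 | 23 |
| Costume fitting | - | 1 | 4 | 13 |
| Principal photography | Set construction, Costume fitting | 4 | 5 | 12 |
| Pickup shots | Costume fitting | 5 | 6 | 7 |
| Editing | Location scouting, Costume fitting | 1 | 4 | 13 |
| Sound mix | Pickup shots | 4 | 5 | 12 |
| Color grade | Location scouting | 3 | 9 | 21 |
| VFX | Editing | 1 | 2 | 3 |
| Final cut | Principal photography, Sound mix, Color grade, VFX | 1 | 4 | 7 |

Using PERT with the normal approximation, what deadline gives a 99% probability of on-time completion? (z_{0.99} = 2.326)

te_Location scouting = (6 + 4·7 + 20)/6 = 54/6 = 9; σ²_Location scouting = ((20−6)/6)² = 5.444
te_Set construction = (9 + 4·10 + 23)/6 = 72/6 = 12; σ²_Set construction = ((23−9)/6)² = 5.444
te_Costume fitting = (1 + 4·4 + 13)/6 = 30/6 = 5; σ²_Costume fitting = ((13−1)/6)² = 4.000
te_Principal photography = (4 + 4·5 + 12)/6 = 36/6 = 6; σ²_Principal photography = ((12−4)/6)² = 1.778
te_Pickup shots = (5 + 4·6 + 7)/6 = 36/6 = 6; σ²_Pickup shots = ((7−5)/6)² = 0.111
te_Editing = (1 + 4·4 + 13)/6 = 30/6 = 5; σ²_Editing = ((13−1)/6)² = 4.000
te_Sound mix = (4 + 4·5 + 12)/6 = 36/6 = 6; σ²_Sound mix = ((12−4)/6)² = 1.778
te_Color grade = (3 + 4·9 + 21)/6 = 60/6 = 10; σ²_Color grade = ((21−3)/6)² = 9.000
te_VFX = (1 + 4·2 + 3)/6 = 12/6 = 2; σ²_VFX = ((3−1)/6)² = 0.111
te_Final cut = (1 + 4·4 + 7)/6 = 24/6 = 4; σ²_Final cut = ((7−1)/6)² = 1.000

Forward pass:
ES_Location scouting = 0; EF_Location scouting = 9
ES_Set construction = 0; EF_Set construction = 12
ES_Costume fitting = 0; EF_Costume fitting = 5
ES_Principal photography = max(EF_Set construction=12, EF_Costume fitting=5) = 12; EF_Principal photography = 12+6 = 18
ES_Pickup shots = 5; EF_Pickup shots = 5+6 = 11
ES_Editing = max(EF_Location scouting=9, EF_Costume fitting=5) = 9; EF_Editing = 9+5 = 14
ES_Sound mix = 11; EF_Sound mix = 11+6 = 17
ES_Color grade = 9; EF_Color grade = 9+10 = 19
ES_VFX = 14; EF_VFX = 14+2 = 16
ES_Final cut = max(EF_Principal photography=18, EF_Sound mix=17, EF_Color grade=19, EF_VFX=16) = 19; EF_Final cut = 19+4 = 23
Expected project duration μ = 23 days. Critical path: Location scouting → Color grade → Final cut.

Variance along critical path = 5.444 + 9.000 + 1.000 = 15.444; σ = 3.930 days.
D = μ + z·σ = 23 + 2.326·3.930 = 32.1 days

32.1 days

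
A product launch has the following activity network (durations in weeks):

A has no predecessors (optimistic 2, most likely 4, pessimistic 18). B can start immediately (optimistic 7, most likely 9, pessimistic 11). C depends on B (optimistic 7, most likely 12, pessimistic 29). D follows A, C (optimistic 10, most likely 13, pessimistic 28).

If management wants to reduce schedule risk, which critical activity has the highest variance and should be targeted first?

C

te_A = (2 + 4·4 + 18)/6 = 36/6 = 6; σ²_A = ((18−2)/6)² = 7.111
te_B = (7 + 4·9 + 11)/6 = 54/6 = 9; σ²_B = ((11−7)/6)² = 0.444
te_C = (7 + 4·12 + 29)/6 = 84/6 = 14; σ²_C = ((29−7)/6)² = 13.444
te_D = (10 + 4·13 + 28)/6 = 90/6 = 15; σ²_D = ((28−10)/6)² = 9.000

Forward pass:
ES_A = 0; EF_A = 6
ES_B = 0; EF_B = 9
ES_C = 9; EF_C = 9+14 = 23
ES_D = max(EF_A=6, EF_C=23) = 23; EF_D = 23+15 = 38
Expected project duration μ = 38 weeks. Critical path: B → C → D.

Variances on critical path: σ²_B=0.444, σ²_C=13.444, σ²_D=9.000.
Largest is σ²_C = 13.444.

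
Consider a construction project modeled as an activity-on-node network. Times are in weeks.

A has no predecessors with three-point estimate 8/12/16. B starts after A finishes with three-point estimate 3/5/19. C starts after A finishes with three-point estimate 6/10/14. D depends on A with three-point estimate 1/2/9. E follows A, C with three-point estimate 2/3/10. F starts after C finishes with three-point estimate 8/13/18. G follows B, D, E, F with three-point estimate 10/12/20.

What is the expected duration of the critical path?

te_A = (8 + 4·12 + 16)/6 = 72/6 = 12
te_B = (3 + 4·5 + 19)/6 = 42/6 = 7
te_C = (6 + 4·10 + 14)/6 = 60/6 = 10
te_D = (1 + 4·2 + 9)/6 = 18/6 = 3
te_E = (2 + 4·3 + 10)/6 = 24/6 = 4
te_F = (8 + 4·13 + 18)/6 = 78/6 = 13
te_G = (10 + 4·12 + 20)/6 = 78/6 = 13

Forward pass:
ES_A = 0; EF_A = 12
ES_B = 12; EF_B = 12+7 = 19
ES_C = 12; EF_C = 12+10 = 22
ES_D = 12; EF_D = 12+3 = 15
ES_E = max(EF_A=12, EF_C=22) = 22; EF_E = 22+4 = 26
ES_F = 22; EF_F = 22+13 = 35
ES_G = max(EF_B=19, EF_D=15, EF_E=26, EF_F=35) = 35; EF_G = 35+13 = 48
Expected project duration μ = 48 weeks. Critical path: A → C → F → G.

48 weeks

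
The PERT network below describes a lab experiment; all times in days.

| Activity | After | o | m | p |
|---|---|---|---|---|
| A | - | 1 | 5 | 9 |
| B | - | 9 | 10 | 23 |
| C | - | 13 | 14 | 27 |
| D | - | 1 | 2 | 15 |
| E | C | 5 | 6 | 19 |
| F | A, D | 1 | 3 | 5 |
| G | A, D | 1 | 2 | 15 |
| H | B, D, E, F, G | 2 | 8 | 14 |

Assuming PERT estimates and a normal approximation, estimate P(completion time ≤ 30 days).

0.302

te_A = (1 + 4·5 + 9)/6 = 30/6 = 5; σ²_A = ((9−1)/6)² = 1.778
te_B = (9 + 4·10 + 23)/6 = 72/6 = 12; σ²_B = ((23−9)/6)² = 5.444
te_C = (13 + 4·14 + 27)/6 = 96/6 = 16; σ²_C = ((27−13)/6)² = 5.444
te_D = (1 + 4·2 + 15)/6 = 24/6 = 4; σ²_D = ((15−1)/6)² = 5.444
te_E = (5 + 4·6 + 19)/6 = 48/6 = 8; σ²_E = ((19−5)/6)² = 5.444
te_F = (1 + 4·3 + 5)/6 = 18/6 = 3; σ²_F = ((5−1)/6)² = 0.444
te_G = (1 + 4·2 + 15)/6 = 24/6 = 4; σ²_G = ((15−1)/6)² = 5.444
te_H = (2 + 4·8 + 14)/6 = 48/6 = 8; σ²_H = ((14−2)/6)² = 4.000

Forward pass:
ES_A = 0; EF_A = 5
ES_B = 0; EF_B = 12
ES_C = 0; EF_C = 16
ES_D = 0; EF_D = 4
ES_E = 16; EF_E = 16+8 = 24
ES_F = max(EF_A=5, EF_D=4) = 5; EF_F = 5+3 = 8
ES_G = max(EF_A=5, EF_D=4) = 5; EF_G = 5+4 = 9
ES_H = max(EF_B=12, EF_D=4, EF_E=24, EF_F=8, EF_G=9) = 24; EF_H = 24+8 = 32
Expected project duration μ = 32 days. Critical path: C → E → H.

Variance along critical path = 5.444 + 5.444 + 4.000 = 14.889; σ = √14.889 = 3.859 days.
Z = (30 − 32) / 3.859 = -0.518
P(T ≤ 30) = Φ(-0.518) ≈ 0.302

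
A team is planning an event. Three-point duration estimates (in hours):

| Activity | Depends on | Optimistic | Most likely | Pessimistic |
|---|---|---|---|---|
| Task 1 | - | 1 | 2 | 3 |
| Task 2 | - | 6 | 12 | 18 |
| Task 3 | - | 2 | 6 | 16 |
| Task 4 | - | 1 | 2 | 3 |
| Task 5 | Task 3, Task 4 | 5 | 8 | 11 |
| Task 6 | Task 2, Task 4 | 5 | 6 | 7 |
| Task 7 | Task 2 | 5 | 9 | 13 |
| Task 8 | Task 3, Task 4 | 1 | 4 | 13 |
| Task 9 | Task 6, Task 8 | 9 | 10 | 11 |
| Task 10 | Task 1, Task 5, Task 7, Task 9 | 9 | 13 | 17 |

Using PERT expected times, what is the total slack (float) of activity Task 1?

te_Task 1 = (1 + 4·2 + 3)/6 = 12/6 = 2
te_Task 2 = (6 + 4·12 + 18)/6 = 72/6 = 12
te_Task 3 = (2 + 4·6 + 16)/6 = 42/6 = 7
te_Task 4 = (1 + 4·2 + 3)/6 = 12/6 = 2
te_Task 5 = (5 + 4·8 + 11)/6 = 48/6 = 8
te_Task 6 = (5 + 4·6 + 7)/6 = 36/6 = 6
te_Task 7 = (5 + 4·9 + 13)/6 = 54/6 = 9
te_Task 8 = (1 + 4·4 + 13)/6 = 30/6 = 5
te_Task 9 = (9 + 4·10 + 11)/6 = 60/6 = 10
te_Task 10 = (9 + 4·13 + 17)/6 = 78/6 = 13

Forward pass:
ES_Task 1 = 0; EF_Task 1 = 2
ES_Task 2 = 0; EF_Task 2 = 12
ES_Task 3 = 0; EF_Task 3 = 7
ES_Task 4 = 0; EF_Task 4 = 2
ES_Task 5 = max(EF_Task 3=7, EF_Task 4=2) = 7; EF_Task 5 = 7+8 = 15
ES_Task 6 = max(EF_Task 2=12, EF_Task 4=2) = 12; EF_Task 6 = 12+6 = 18
ES_Task 7 = 12; EF_Task 7 = 12+9 = 21
ES_Task 8 = max(EF_Task 3=7, EF_Task 4=2) = 7; EF_Task 8 = 7+5 = 12
ES_Task 9 = max(EF_Task 6=18, EF_Task 8=12) = 18; EF_Task 9 = 18+10 = 28
ES_Task 10 = max(EF_Task 1=2, EF_Task 5=15, EF_Task 7=21, EF_Task 9=28) = 28; EF_Task 10 = 28+13 = 41
Expected project duration μ = 41 hours. Critical path: Task 2 → Task 6 → Task 9 → Task 10.

Backward pass:
LF_Task 10 = 41; LS_Task 10 = 41−13 = 28
LF_Task 9 = LS_Task 10 = 28; LS_Task 9 = 28−10 = 18
LF_Task 8 = LS_Task 9 = 18; LS_Task 8 = 18−5 = 13
LF_Task 7 = LS_Task 10 = 28; LS_Task 7 = 28−9 = 19
LF_Task 6 = LS_Task 9 = 18; LS_Task 6 = 18−6 = 12
LF_Task 5 = LS_Task 10 = 28; LS_Task 5 = 28−8 = 20
LF_Task 4 = min(LS_Task 5=20, LS_Task 6=12, LS_Task 8=13) = 12; LS_Task 4 = 12−2 = 10
LF_Task 3 = min(LS_Task 5=20, LS_Task 8=13) = 13; LS_Task 3 = 13−7 = 6
LF_Task 2 = min(LS_Task 6=12, LS_Task 7=19) = 12; LS_Task 2 = 12−12 = 0
LF_Task 1 = LS_Task 10 = 28; LS_Task 1 = 28−2 = 26
Slack_Task 1 = LS_Task 1 − ES_Task 1 = 26 − 0 = 26

26 hours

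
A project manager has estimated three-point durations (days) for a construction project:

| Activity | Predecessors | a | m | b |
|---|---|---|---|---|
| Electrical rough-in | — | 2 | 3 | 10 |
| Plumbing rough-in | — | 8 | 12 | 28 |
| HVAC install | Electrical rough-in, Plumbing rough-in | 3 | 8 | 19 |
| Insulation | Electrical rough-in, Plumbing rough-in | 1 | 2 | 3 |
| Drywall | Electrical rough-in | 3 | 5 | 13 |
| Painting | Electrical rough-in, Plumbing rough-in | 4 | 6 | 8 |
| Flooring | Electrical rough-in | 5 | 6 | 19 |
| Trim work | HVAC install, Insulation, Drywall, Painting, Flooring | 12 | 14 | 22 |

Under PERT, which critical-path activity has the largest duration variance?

Plumbing rough-in

te_Electrical rough-in = (2 + 4·3 + 10)/6 = 24/6 = 4; σ²_Electrical rough-in = ((10−2)/6)² = 1.778
te_Plumbing rough-in = (8 + 4·12 + 28)/6 = 84/6 = 14; σ²_Plumbing rough-in = ((28−8)/6)² = 11.111
te_HVAC install = (3 + 4·8 + 19)/6 = 54/6 = 9; σ²_HVAC install = ((19−3)/6)² = 7.111
te_Insulation = (1 + 4·2 + 3)/6 = 12/6 = 2; σ²_Insulation = ((3−1)/6)² = 0.111
te_Drywall = (3 + 4·5 + 13)/6 = 36/6 = 6; σ²_Drywall = ((13−3)/6)² = 2.778
te_Painting = (4 + 4·6 + 8)/6 = 36/6 = 6; σ²_Painting = ((8−4)/6)² = 0.444
te_Flooring = (5 + 4·6 + 19)/6 = 48/6 = 8; σ²_Flooring = ((19−5)/6)² = 5.444
te_Trim work = (12 + 4·14 + 22)/6 = 90/6 = 15; σ²_Trim work = ((22−12)/6)² = 2.778

Forward pass:
ES_Electrical rough-in = 0; EF_Electrical rough-in = 4
ES_Plumbing rough-in = 0; EF_Plumbing rough-in = 14
ES_HVAC install = max(EF_Electrical rough-in=4, EF_Plumbing rough-in=14) = 14; EF_HVAC install = 14+9 = 23
ES_Insulation = max(EF_Electrical rough-in=4, EF_Plumbing rough-in=14) = 14; EF_Insulation = 14+2 = 16
ES_Drywall = 4; EF_Drywall = 4+6 = 10
ES_Painting = max(EF_Electrical rough-in=4, EF_Plumbing rough-in=14) = 14; EF_Painting = 14+6 = 20
ES_Flooring = 4; EF_Flooring = 4+8 = 12
ES_Trim work = max(EF_HVAC install=23, EF_Insulation=16, EF_Drywall=10, EF_Painting=20, EF_Flooring=12) = 23; EF_Trim work = 23+15 = 38
Expected project duration μ = 38 days. Critical path: Plumbing rough-in → HVAC install → Trim work.

Variances on critical path: σ²_Plumbing rough-in=11.111, σ²_HVAC install=7.111, σ²_Trim work=2.778.
Largest is σ²_Plumbing rough-in = 11.111.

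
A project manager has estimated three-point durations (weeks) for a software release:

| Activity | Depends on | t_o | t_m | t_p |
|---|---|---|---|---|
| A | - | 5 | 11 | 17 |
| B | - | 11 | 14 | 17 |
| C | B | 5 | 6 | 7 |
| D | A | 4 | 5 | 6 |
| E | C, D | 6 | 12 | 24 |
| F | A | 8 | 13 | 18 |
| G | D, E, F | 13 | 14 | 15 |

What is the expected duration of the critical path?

te_A = (5 + 4·11 + 17)/6 = 66/6 = 11
te_B = (11 + 4·14 + 17)/6 = 84/6 = 14
te_C = (5 + 4·6 + 7)/6 = 36/6 = 6
te_D = (4 + 4·5 + 6)/6 = 30/6 = 5
te_E = (6 + 4·12 + 24)/6 = 78/6 = 13
te_F = (8 + 4·13 + 18)/6 = 78/6 = 13
te_G = (13 + 4·14 + 15)/6 = 84/6 = 14

Forward pass:
ES_A = 0; EF_A = 11
ES_B = 0; EF_B = 14
ES_C = 14; EF_C = 14+6 = 20
ES_D = 11; EF_D = 11+5 = 16
ES_E = max(EF_C=20, EF_D=16) = 20; EF_E = 20+13 = 33
ES_F = 11; EF_F = 11+13 = 24
ES_G = max(EF_D=16, EF_E=33, EF_F=24) = 33; EF_G = 33+14 = 47
Expected project duration μ = 47 weeks. Critical path: B → C → E → G.

47 weeks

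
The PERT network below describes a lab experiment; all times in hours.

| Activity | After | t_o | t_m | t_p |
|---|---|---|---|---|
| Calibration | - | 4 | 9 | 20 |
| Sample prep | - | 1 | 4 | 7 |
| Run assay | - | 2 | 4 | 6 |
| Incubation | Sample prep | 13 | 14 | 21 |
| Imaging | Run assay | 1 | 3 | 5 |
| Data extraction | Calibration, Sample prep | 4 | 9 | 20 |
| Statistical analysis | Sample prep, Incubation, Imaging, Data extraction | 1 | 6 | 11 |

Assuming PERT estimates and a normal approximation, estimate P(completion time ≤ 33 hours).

te_Calibration = (4 + 4·9 + 20)/6 = 60/6 = 10; σ²_Calibration = ((20−4)/6)² = 7.111
te_Sample prep = (1 + 4·4 + 7)/6 = 24/6 = 4; σ²_Sample prep = ((7−1)/6)² = 1.000
te_Run assay = (2 + 4·4 + 6)/6 = 24/6 = 4; σ²_Run assay = ((6−2)/6)² = 0.444
te_Incubation = (13 + 4·14 + 21)/6 = 90/6 = 15; σ²_Incubation = ((21−13)/6)² = 1.778
te_Imaging = (1 + 4·3 + 5)/6 = 18/6 = 3; σ²_Imaging = ((5−1)/6)² = 0.444
te_Data extraction = (4 + 4·9 + 20)/6 = 60/6 = 10; σ²_Data extraction = ((20−4)/6)² = 7.111
te_Statistical analysis = (1 + 4·6 + 11)/6 = 36/6 = 6; σ²_Statistical analysis = ((11−1)/6)² = 2.778

Forward pass:
ES_Calibration = 0; EF_Calibration = 10
ES_Sample prep = 0; EF_Sample prep = 4
ES_Run assay = 0; EF_Run assay = 4
ES_Incubation = 4; EF_Incubation = 4+15 = 19
ES_Imaging = 4; EF_Imaging = 4+3 = 7
ES_Data extraction = max(EF_Calibration=10, EF_Sample prep=4) = 10; EF_Data extraction = 10+10 = 20
ES_Statistical analysis = max(EF_Sample prep=4, EF_Incubation=19, EF_Imaging=7, EF_Data extraction=20) = 20; EF_Statistical analysis = 20+6 = 26
Expected project duration μ = 26 hours. Critical path: Calibration → Data extraction → Statistical analysis.

Variance along critical path = 7.111 + 7.111 + 2.778 = 17.000; σ = √17.000 = 4.123 hours.
Z = (33 − 26) / 4.123 = 1.698
P(T ≤ 33) = Φ(1.698) ≈ 0.955

0.955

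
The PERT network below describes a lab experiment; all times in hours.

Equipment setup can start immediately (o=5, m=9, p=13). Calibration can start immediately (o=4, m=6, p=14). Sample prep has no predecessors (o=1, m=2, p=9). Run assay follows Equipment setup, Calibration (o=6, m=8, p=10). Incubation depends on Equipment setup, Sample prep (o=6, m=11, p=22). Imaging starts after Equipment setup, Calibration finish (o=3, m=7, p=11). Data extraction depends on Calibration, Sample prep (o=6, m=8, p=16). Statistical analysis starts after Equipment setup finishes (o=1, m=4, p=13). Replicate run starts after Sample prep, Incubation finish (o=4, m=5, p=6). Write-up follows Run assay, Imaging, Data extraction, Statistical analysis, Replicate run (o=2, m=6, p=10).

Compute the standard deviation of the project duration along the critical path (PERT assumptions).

3.28 hours

te_Equipment setup = (5 + 4·9 + 13)/6 = 54/6 = 9; σ²_Equipment setup = ((13−5)/6)² = 1.778
te_Calibration = (4 + 4·6 + 14)/6 = 42/6 = 7; σ²_Calibration = ((14−4)/6)² = 2.778
te_Sample prep = (1 + 4·2 + 9)/6 = 18/6 = 3; σ²_Sample prep = ((9−1)/6)² = 1.778
te_Run assay = (6 + 4·8 + 10)/6 = 48/6 = 8; σ²_Run assay = ((10−6)/6)² = 0.444
te_Incubation = (6 + 4·11 + 22)/6 = 72/6 = 12; σ²_Incubation = ((22−6)/6)² = 7.111
te_Imaging = (3 + 4·7 + 11)/6 = 42/6 = 7; σ²_Imaging = ((11−3)/6)² = 1.778
te_Data extraction = (6 + 4·8 + 16)/6 = 54/6 = 9; σ²_Data extraction = ((16−6)/6)² = 2.778
te_Statistical analysis = (1 + 4·4 + 13)/6 = 30/6 = 5; σ²_Statistical analysis = ((13−1)/6)² = 4.000
te_Replicate run = (4 + 4·5 + 6)/6 = 30/6 = 5; σ²_Replicate run = ((6−4)/6)² = 0.111
te_Write-up = (2 + 4·6 + 10)/6 = 36/6 = 6; σ²_Write-up = ((10−2)/6)² = 1.778

Forward pass:
ES_Equipment setup = 0; EF_Equipment setup = 9
ES_Calibration = 0; EF_Calibration = 7
ES_Sample prep = 0; EF_Sample prep = 3
ES_Run assay = max(EF_Equipment setup=9, EF_Calibration=7) = 9; EF_Run assay = 9+8 = 17
ES_Incubation = max(EF_Equipment setup=9, EF_Sample prep=3) = 9; EF_Incubation = 9+12 = 21
ES_Imaging = max(EF_Equipment setup=9, EF_Calibration=7) = 9; EF_Imaging = 9+7 = 16
ES_Data extraction = max(EF_Calibration=7, EF_Sample prep=3) = 7; EF_Data extraction = 7+9 = 16
ES_Statistical analysis = 9; EF_Statistical analysis = 9+5 = 14
ES_Replicate run = max(EF_Sample prep=3, EF_Incubation=21) = 21; EF_Replicate run = 21+5 = 26
ES_Write-up = max(EF_Run assay=17, EF_Imaging=16, EF_Data extraction=16, EF_Statistical analysis=14, EF_Replicate run=26) = 26; EF_Write-up = 26+6 = 32
Expected project duration μ = 32 hours. Critical path: Equipment setup → Incubation → Replicate run → Write-up.

Variance along critical path = 1.778 + 7.111 + 0.111 + 1.778 = 10.778
σ = √10.778 = 3.283 hours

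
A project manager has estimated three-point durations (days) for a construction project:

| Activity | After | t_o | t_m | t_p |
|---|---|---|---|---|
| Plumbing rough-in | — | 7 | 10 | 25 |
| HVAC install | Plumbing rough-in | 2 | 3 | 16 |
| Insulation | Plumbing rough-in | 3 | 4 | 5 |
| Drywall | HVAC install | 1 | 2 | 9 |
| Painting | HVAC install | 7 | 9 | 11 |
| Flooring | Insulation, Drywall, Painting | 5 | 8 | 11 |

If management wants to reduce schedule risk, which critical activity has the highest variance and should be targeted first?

te_Plumbing rough-in = (7 + 4·10 + 25)/6 = 72/6 = 12; σ²_Plumbing rough-in = ((25−7)/6)² = 9.000
te_HVAC install = (2 + 4·3 + 16)/6 = 30/6 = 5; σ²_HVAC install = ((16−2)/6)² = 5.444
te_Insulation = (3 + 4·4 + 5)/6 = 24/6 = 4; σ²_Insulation = ((5−3)/6)² = 0.111
te_Drywall = (1 + 4·2 + 9)/6 = 18/6 = 3; σ²_Drywall = ((9−1)/6)² = 1.778
te_Painting = (7 + 4·9 + 11)/6 = 54/6 = 9; σ²_Painting = ((11−7)/6)² = 0.444
te_Flooring = (5 + 4·8 + 11)/6 = 48/6 = 8; σ²_Flooring = ((11−5)/6)² = 1.000

Forward pass:
ES_Plumbing rough-in = 0; EF_Plumbing rough-in = 12
ES_HVAC install = 12; EF_HVAC install = 12+5 = 17
ES_Insulation = 12; EF_Insulation = 12+4 = 16
ES_Drywall = 17; EF_Drywall = 17+3 = 20
ES_Painting = 17; EF_Painting = 17+9 = 26
ES_Flooring = max(EF_Insulation=16, EF_Drywall=20, EF_Painting=26) = 26; EF_Flooring = 26+8 = 34
Expected project duration μ = 34 days. Critical path: Plumbing rough-in → HVAC install → Painting → Flooring.

Variances on critical path: σ²_Plumbing rough-in=9.000, σ²_HVAC install=5.444, σ²_Painting=0.444, σ²_Flooring=1.000.
Largest is σ²_Plumbing rough-in = 9.000.

Plumbing rough-in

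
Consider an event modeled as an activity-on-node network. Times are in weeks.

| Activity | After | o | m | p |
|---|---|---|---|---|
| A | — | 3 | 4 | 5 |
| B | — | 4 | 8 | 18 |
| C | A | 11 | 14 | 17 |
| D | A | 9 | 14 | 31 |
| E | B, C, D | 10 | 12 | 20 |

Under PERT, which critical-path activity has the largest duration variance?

D

te_A = (3 + 4·4 + 5)/6 = 24/6 = 4; σ²_A = ((5−3)/6)² = 0.111
te_B = (4 + 4·8 + 18)/6 = 54/6 = 9; σ²_B = ((18−4)/6)² = 5.444
te_C = (11 + 4·14 + 17)/6 = 84/6 = 14; σ²_C = ((17−11)/6)² = 1.000
te_D = (9 + 4·14 + 31)/6 = 96/6 = 16; σ²_D = ((31−9)/6)² = 13.444
te_E = (10 + 4·12 + 20)/6 = 78/6 = 13; σ²_E = ((20−10)/6)² = 2.778

Forward pass:
ES_A = 0; EF_A = 4
ES_B = 0; EF_B = 9
ES_C = 4; EF_C = 4+14 = 18
ES_D = 4; EF_D = 4+16 = 20
ES_E = max(EF_B=9, EF_C=18, EF_D=20) = 20; EF_E = 20+13 = 33
Expected project duration μ = 33 weeks. Critical path: A → D → E.

Variances on critical path: σ²_A=0.111, σ²_D=13.444, σ²_E=2.778.
Largest is σ²_D = 13.444.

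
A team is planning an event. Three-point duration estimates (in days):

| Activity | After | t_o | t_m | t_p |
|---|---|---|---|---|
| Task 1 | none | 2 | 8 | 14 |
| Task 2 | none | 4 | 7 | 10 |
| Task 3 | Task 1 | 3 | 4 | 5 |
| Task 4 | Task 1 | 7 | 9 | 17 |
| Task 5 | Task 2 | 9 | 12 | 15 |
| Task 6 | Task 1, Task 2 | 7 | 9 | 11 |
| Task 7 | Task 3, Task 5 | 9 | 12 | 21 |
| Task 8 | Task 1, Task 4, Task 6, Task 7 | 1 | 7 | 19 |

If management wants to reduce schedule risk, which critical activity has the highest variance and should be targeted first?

Task 8

te_Task 1 = (2 + 4·8 + 14)/6 = 48/6 = 8; σ²_Task 1 = ((14−2)/6)² = 4.000
te_Task 2 = (4 + 4·7 + 10)/6 = 42/6 = 7; σ²_Task 2 = ((10−4)/6)² = 1.000
te_Task 3 = (3 + 4·4 + 5)/6 = 24/6 = 4; σ²_Task 3 = ((5−3)/6)² = 0.111
te_Task 4 = (7 + 4·9 + 17)/6 = 60/6 = 10; σ²_Task 4 = ((17−7)/6)² = 2.778
te_Task 5 = (9 + 4·12 + 15)/6 = 72/6 = 12; σ²_Task 5 = ((15−9)/6)² = 1.000
te_Task 6 = (7 + 4·9 + 11)/6 = 54/6 = 9; σ²_Task 6 = ((11−7)/6)² = 0.444
te_Task 7 = (9 + 4·12 + 21)/6 = 78/6 = 13; σ²_Task 7 = ((21−9)/6)² = 4.000
te_Task 8 = (1 + 4·7 + 19)/6 = 48/6 = 8; σ²_Task 8 = ((19−1)/6)² = 9.000

Forward pass:
ES_Task 1 = 0; EF_Task 1 = 8
ES_Task 2 = 0; EF_Task 2 = 7
ES_Task 3 = 8; EF_Task 3 = 8+4 = 12
ES_Task 4 = 8; EF_Task 4 = 8+10 = 18
ES_Task 5 = 7; EF_Task 5 = 7+12 = 19
ES_Task 6 = max(EF_Task 1=8, EF_Task 2=7) = 8; EF_Task 6 = 8+9 = 17
ES_Task 7 = max(EF_Task 3=12, EF_Task 5=19) = 19; EF_Task 7 = 19+13 = 32
ES_Task 8 = max(EF_Task 1=8, EF_Task 4=18, EF_Task 6=17, EF_Task 7=32) = 32; EF_Task 8 = 32+8 = 40
Expected project duration μ = 40 days. Critical path: Task 2 → Task 5 → Task 7 → Task 8.

Variances on critical path: σ²_Task 2=1.000, σ²_Task 5=1.000, σ²_Task 7=4.000, σ²_Task 8=9.000.
Largest is σ²_Task 8 = 9.000.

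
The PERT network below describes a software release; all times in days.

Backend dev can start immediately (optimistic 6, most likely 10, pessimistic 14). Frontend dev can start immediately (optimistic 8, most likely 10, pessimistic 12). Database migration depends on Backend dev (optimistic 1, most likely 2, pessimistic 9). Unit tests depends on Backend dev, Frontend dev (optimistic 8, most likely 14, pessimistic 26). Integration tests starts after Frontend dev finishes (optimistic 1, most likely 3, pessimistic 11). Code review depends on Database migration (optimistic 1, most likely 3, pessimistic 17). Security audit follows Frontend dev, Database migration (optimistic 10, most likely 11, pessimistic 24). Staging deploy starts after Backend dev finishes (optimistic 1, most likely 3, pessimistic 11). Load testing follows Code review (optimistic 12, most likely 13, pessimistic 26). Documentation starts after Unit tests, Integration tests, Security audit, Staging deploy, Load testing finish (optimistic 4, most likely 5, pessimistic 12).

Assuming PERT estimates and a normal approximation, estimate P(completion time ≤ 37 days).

0.318

te_Backend dev = (6 + 4·10 + 14)/6 = 60/6 = 10; σ²_Backend dev = ((14−6)/6)² = 1.778
te_Frontend dev = (8 + 4·10 + 12)/6 = 60/6 = 10; σ²_Frontend dev = ((12−8)/6)² = 0.444
te_Database migration = (1 + 4·2 + 9)/6 = 18/6 = 3; σ²_Database migration = ((9−1)/6)² = 1.778
te_Unit tests = (8 + 4·14 + 26)/6 = 90/6 = 15; σ²_Unit tests = ((26−8)/6)² = 9.000
te_Integration tests = (1 + 4·3 + 11)/6 = 24/6 = 4; σ²_Integration tests = ((11−1)/6)² = 2.778
te_Code review = (1 + 4·3 + 17)/6 = 30/6 = 5; σ²_Code review = ((17−1)/6)² = 7.111
te_Security audit = (10 + 4·11 + 24)/6 = 78/6 = 13; σ²_Security audit = ((24−10)/6)² = 5.444
te_Staging deploy = (1 + 4·3 + 11)/6 = 24/6 = 4; σ²_Staging deploy = ((11−1)/6)² = 2.778
te_Load testing = (12 + 4·13 + 26)/6 = 90/6 = 15; σ²_Load testing = ((26−12)/6)² = 5.444
te_Documentation = (4 + 4·5 + 12)/6 = 36/6 = 6; σ²_Documentation = ((12−4)/6)² = 1.778

Forward pass:
ES_Backend dev = 0; EF_Backend dev = 10
ES_Frontend dev = 0; EF_Frontend dev = 10
ES_Database migration = 10; EF_Database migration = 10+3 = 13
ES_Unit tests = max(EF_Backend dev=10, EF_Frontend dev=10) = 10; EF_Unit tests = 10+15 = 25
ES_Integration tests = 10; EF_Integration tests = 10+4 = 14
ES_Code review = 13; EF_Code review = 13+5 = 18
ES_Security audit = max(EF_Frontend dev=10, EF_Database migration=13) = 13; EF_Security audit = 13+13 = 26
ES_Staging deploy = 10; EF_Staging deploy = 10+4 = 14
ES_Load testing = 18; EF_Load testing = 18+15 = 33
ES_Documentation = max(EF_Unit tests=25, EF_Integration tests=14, EF_Security audit=26, EF_Staging deploy=14, EF_Load testing=33) = 33; EF_Documentation = 33+6 = 39
Expected project duration μ = 39 days. Critical path: Backend dev → Database migration → Code review → Load testing → Documentation.

Variance along critical path = 1.778 + 1.778 + 7.111 + 5.444 + 1.778 = 17.889; σ = √17.889 = 4.230 days.
Z = (37 − 39) / 4.230 = -0.473
P(T ≤ 37) = Φ(-0.473) ≈ 0.318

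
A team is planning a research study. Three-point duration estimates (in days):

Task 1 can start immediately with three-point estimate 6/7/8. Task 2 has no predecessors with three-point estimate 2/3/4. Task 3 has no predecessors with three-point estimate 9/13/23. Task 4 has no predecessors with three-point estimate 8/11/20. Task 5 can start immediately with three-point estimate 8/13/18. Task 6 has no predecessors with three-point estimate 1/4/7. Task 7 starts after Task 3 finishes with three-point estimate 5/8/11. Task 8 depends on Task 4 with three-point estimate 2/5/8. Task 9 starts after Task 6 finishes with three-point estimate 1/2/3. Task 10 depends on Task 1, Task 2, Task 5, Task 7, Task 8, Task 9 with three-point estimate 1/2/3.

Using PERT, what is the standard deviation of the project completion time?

te_Task 1 = (6 + 4·7 + 8)/6 = 42/6 = 7; σ²_Task 1 = ((8−6)/6)² = 0.111
te_Task 2 = (2 + 4·3 + 4)/6 = 18/6 = 3; σ²_Task 2 = ((4−2)/6)² = 0.111
te_Task 3 = (9 + 4·13 + 23)/6 = 84/6 = 14; σ²_Task 3 = ((23−9)/6)² = 5.444
te_Task 4 = (8 + 4·11 + 20)/6 = 72/6 = 12; σ²_Task 4 = ((20−8)/6)² = 4.000
te_Task 5 = (8 + 4·13 + 18)/6 = 78/6 = 13; σ²_Task 5 = ((18−8)/6)² = 2.778
te_Task 6 = (1 + 4·4 + 7)/6 = 24/6 = 4; σ²_Task 6 = ((7−1)/6)² = 1.000
te_Task 7 = (5 + 4·8 + 11)/6 = 48/6 = 8; σ²_Task 7 = ((11−5)/6)² = 1.000
te_Task 8 = (2 + 4·5 + 8)/6 = 30/6 = 5; σ²_Task 8 = ((8−2)/6)² = 1.000
te_Task 9 = (1 + 4·2 + 3)/6 = 12/6 = 2; σ²_Task 9 = ((3−1)/6)² = 0.111
te_Task 10 = (1 + 4·2 + 3)/6 = 12/6 = 2; σ²_Task 10 = ((3−1)/6)² = 0.111

Forward pass:
ES_Task 1 = 0; EF_Task 1 = 7
ES_Task 2 = 0; EF_Task 2 = 3
ES_Task 3 = 0; EF_Task 3 = 14
ES_Task 4 = 0; EF_Task 4 = 12
ES_Task 5 = 0; EF_Task 5 = 13
ES_Task 6 = 0; EF_Task 6 = 4
ES_Task 7 = 14; EF_Task 7 = 14+8 = 22
ES_Task 8 = 12; EF_Task 8 = 12+5 = 17
ES_Task 9 = 4; EF_Task 9 = 4+2 = 6
ES_Task 10 = max(EF_Task 1=7, EF_Task 2=3, EF_Task 5=13, EF_Task 7=22, EF_Task 8=17, EF_Task 9=6) = 22; EF_Task 10 = 22+2 = 24
Expected project duration μ = 24 days. Critical path: Task 3 → Task 7 → Task 10.

Variance along critical path = 5.444 + 1.000 + 0.111 = 6.556
σ = √6.556 = 2.560 days

2.56 days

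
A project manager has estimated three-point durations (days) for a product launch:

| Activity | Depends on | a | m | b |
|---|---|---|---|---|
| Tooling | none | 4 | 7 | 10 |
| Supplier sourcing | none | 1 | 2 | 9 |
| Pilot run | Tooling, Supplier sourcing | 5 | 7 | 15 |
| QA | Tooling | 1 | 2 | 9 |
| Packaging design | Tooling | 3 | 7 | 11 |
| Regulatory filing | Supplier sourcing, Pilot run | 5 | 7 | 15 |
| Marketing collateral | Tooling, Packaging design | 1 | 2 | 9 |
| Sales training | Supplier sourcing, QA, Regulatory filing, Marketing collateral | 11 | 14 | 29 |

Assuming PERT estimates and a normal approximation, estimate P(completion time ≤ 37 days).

0.306

te_Tooling = (4 + 4·7 + 10)/6 = 42/6 = 7; σ²_Tooling = ((10−4)/6)² = 1.000
te_Supplier sourcing = (1 + 4·2 + 9)/6 = 18/6 = 3; σ²_Supplier sourcing = ((9−1)/6)² = 1.778
te_Pilot run = (5 + 4·7 + 15)/6 = 48/6 = 8; σ²_Pilot run = ((15−5)/6)² = 2.778
te_QA = (1 + 4·2 + 9)/6 = 18/6 = 3; σ²_QA = ((9−1)/6)² = 1.778
te_Packaging design = (3 + 4·7 + 11)/6 = 42/6 = 7; σ²_Packaging design = ((11−3)/6)² = 1.778
te_Regulatory filing = (5 + 4·7 + 15)/6 = 48/6 = 8; σ²_Regulatory filing = ((15−5)/6)² = 2.778
te_Marketing collateral = (1 + 4·2 + 9)/6 = 18/6 = 3; σ²_Marketing collateral = ((9−1)/6)² = 1.778
te_Sales training = (11 + 4·14 + 29)/6 = 96/6 = 16; σ²_Sales training = ((29−11)/6)² = 9.000

Forward pass:
ES_Tooling = 0; EF_Tooling = 7
ES_Supplier sourcing = 0; EF_Supplier sourcing = 3
ES_Pilot run = max(EF_Tooling=7, EF_Supplier sourcing=3) = 7; EF_Pilot run = 7+8 = 15
ES_QA = 7; EF_QA = 7+3 = 10
ES_Packaging design = 7; EF_Packaging design = 7+7 = 14
ES_Regulatory filing = max(EF_Supplier sourcing=3, EF_Pilot run=15) = 15; EF_Regulatory filing = 15+8 = 23
ES_Marketing collateral = max(EF_Tooling=7, EF_Packaging design=14) = 14; EF_Marketing collateral = 14+3 = 17
ES_Sales training = max(EF_Supplier sourcing=3, EF_QA=10, EF_Regulatory filing=23, EF_Marketing collateral=17) = 23; EF_Sales training = 23+16 = 39
Expected project duration μ = 39 days. Critical path: Tooling → Pilot run → Regulatory filing → Sales training.

Variance along critical path = 1.000 + 2.778 + 2.778 + 9.000 = 15.556; σ = √15.556 = 3.944 days.
Z = (37 − 39) / 3.944 = -0.507
P(T ≤ 37) = Φ(-0.507) ≈ 0.306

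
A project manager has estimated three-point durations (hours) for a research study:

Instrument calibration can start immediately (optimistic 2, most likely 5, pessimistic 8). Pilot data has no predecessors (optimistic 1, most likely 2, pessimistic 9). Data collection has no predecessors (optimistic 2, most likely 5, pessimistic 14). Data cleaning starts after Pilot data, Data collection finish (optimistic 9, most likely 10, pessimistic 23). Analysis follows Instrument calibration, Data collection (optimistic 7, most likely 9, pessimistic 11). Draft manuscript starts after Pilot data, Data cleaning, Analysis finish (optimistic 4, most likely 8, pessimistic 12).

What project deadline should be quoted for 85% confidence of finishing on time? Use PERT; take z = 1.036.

29.5 hours

te_Instrument calibration = (2 + 4·5 + 8)/6 = 30/6 = 5; σ²_Instrument calibration = ((8−2)/6)² = 1.000
te_Pilot data = (1 + 4·2 + 9)/6 = 18/6 = 3; σ²_Pilot data = ((9−1)/6)² = 1.778
te_Data collection = (2 + 4·5 + 14)/6 = 36/6 = 6; σ²_Data collection = ((14−2)/6)² = 4.000
te_Data cleaning = (9 + 4·10 + 23)/6 = 72/6 = 12; σ²_Data cleaning = ((23−9)/6)² = 5.444
te_Analysis = (7 + 4·9 + 11)/6 = 54/6 = 9; σ²_Analysis = ((11−7)/6)² = 0.444
te_Draft manuscript = (4 + 4·8 + 12)/6 = 48/6 = 8; σ²_Draft manuscript = ((12−4)/6)² = 1.778

Forward pass:
ES_Instrument calibration = 0; EF_Instrument calibration = 5
ES_Pilot data = 0; EF_Pilot data = 3
ES_Data collection = 0; EF_Data collection = 6
ES_Data cleaning = max(EF_Pilot data=3, EF_Data collection=6) = 6; EF_Data cleaning = 6+12 = 18
ES_Analysis = max(EF_Instrument calibration=5, EF_Data collection=6) = 6; EF_Analysis = 6+9 = 15
ES_Draft manuscript = max(EF_Pilot data=3, EF_Data cleaning=18, EF_Analysis=15) = 18; EF_Draft manuscript = 18+8 = 26
Expected project duration μ = 26 hours. Critical path: Data collection → Data cleaning → Draft manuscript.

Variance along critical path = 4.000 + 5.444 + 1.778 = 11.222; σ = 3.350 hours.
D = μ + z·σ = 26 + 1.036·3.350 = 29.5 hours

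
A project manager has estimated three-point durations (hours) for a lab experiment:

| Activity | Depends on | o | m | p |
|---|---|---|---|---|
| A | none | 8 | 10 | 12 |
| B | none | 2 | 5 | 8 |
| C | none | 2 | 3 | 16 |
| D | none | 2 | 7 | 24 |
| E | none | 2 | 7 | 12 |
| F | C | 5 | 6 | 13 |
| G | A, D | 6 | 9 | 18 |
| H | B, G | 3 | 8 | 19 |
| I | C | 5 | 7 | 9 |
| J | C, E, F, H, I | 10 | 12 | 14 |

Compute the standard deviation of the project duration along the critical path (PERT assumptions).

3.46 hours

te_A = (8 + 4·10 + 12)/6 = 60/6 = 10; σ²_A = ((12−8)/6)² = 0.444
te_B = (2 + 4·5 + 8)/6 = 30/6 = 5; σ²_B = ((8−2)/6)² = 1.000
te_C = (2 + 4·3 + 16)/6 = 30/6 = 5; σ²_C = ((16−2)/6)² = 5.444
te_D = (2 + 4·7 + 24)/6 = 54/6 = 9; σ²_D = ((24−2)/6)² = 13.444
te_E = (2 + 4·7 + 12)/6 = 42/6 = 7; σ²_E = ((12−2)/6)² = 2.778
te_F = (5 + 4·6 + 13)/6 = 42/6 = 7; σ²_F = ((13−5)/6)² = 1.778
te_G = (6 + 4·9 + 18)/6 = 60/6 = 10; σ²_G = ((18−6)/6)² = 4.000
te_H = (3 + 4·8 + 19)/6 = 54/6 = 9; σ²_H = ((19−3)/6)² = 7.111
te_I = (5 + 4·7 + 9)/6 = 42/6 = 7; σ²_I = ((9−5)/6)² = 0.444
te_J = (10 + 4·12 + 14)/6 = 72/6 = 12; σ²_J = ((14−10)/6)² = 0.444

Forward pass:
ES_A = 0; EF_A = 10
ES_B = 0; EF_B = 5
ES_C = 0; EF_C = 5
ES_D = 0; EF_D = 9
ES_E = 0; EF_E = 7
ES_F = 5; EF_F = 5+7 = 12
ES_G = max(EF_A=10, EF_D=9) = 10; EF_G = 10+10 = 20
ES_H = max(EF_B=5, EF_G=20) = 20; EF_H = 20+9 = 29
ES_I = 5; EF_I = 5+7 = 12
ES_J = max(EF_C=5, EF_E=7, EF_F=12, EF_H=29, EF_I=12) = 29; EF_J = 29+12 = 41
Expected project duration μ = 41 hours. Critical path: A → G → H → J.

Variance along critical path = 0.444 + 4.000 + 7.111 + 0.444 = 12.000
σ = √12.000 = 3.464 hours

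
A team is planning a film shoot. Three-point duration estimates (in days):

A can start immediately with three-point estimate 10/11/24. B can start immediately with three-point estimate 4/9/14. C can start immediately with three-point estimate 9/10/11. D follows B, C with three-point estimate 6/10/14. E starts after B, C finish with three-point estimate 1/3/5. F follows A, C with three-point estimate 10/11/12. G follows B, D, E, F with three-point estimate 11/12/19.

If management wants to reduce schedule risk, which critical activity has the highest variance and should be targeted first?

A

te_A = (10 + 4·11 + 24)/6 = 78/6 = 13; σ²_A = ((24−10)/6)² = 5.444
te_B = (4 + 4·9 + 14)/6 = 54/6 = 9; σ²_B = ((14−4)/6)² = 2.778
te_C = (9 + 4·10 + 11)/6 = 60/6 = 10; σ²_C = ((11−9)/6)² = 0.111
te_D = (6 + 4·10 + 14)/6 = 60/6 = 10; σ²_D = ((14−6)/6)² = 1.778
te_E = (1 + 4·3 + 5)/6 = 18/6 = 3; σ²_E = ((5−1)/6)² = 0.444
te_F = (10 + 4·11 + 12)/6 = 66/6 = 11; σ²_F = ((12−10)/6)² = 0.111
te_G = (11 + 4·12 + 19)/6 = 78/6 = 13; σ²_G = ((19−11)/6)² = 1.778

Forward pass:
ES_A = 0; EF_A = 13
ES_B = 0; EF_B = 9
ES_C = 0; EF_C = 10
ES_D = max(EF_B=9, EF_C=10) = 10; EF_D = 10+10 = 20
ES_E = max(EF_B=9, EF_C=10) = 10; EF_E = 10+3 = 13
ES_F = max(EF_A=13, EF_C=10) = 13; EF_F = 13+11 = 24
ES_G = max(EF_B=9, EF_D=20, EF_E=13, EF_F=24) = 24; EF_G = 24+13 = 37
Expected project duration μ = 37 days. Critical path: A → F → G.

Variances on critical path: σ²_A=5.444, σ²_F=0.111, σ²_G=1.778.
Largest is σ²_A = 5.444.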